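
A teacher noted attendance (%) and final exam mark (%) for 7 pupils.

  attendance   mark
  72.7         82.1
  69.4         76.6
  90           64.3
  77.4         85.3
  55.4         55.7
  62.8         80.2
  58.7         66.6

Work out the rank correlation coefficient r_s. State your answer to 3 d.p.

0.429

Rank attendance: 5, 4, 7, 6, 1, 3, 2
Rank mark: 6, 4, 2, 7, 1, 5, 3
d = rank(attendance) − rank(mark): -1, 0, 5, -1, 0, -2, -1; Σd² = 32
ρ = 1 − 6Σd² / [n(n²−1)] = 1 − 6×32 / (7×48) = 1 − 192/336 ≈ 0.429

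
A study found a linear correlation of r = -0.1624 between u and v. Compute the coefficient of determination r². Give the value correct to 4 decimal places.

0.0264

r² = (-0.1624)² = 0.0264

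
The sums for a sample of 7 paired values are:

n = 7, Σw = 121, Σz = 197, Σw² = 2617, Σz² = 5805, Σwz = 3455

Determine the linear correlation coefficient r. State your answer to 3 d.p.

r = (nΣwz − ΣwΣz) / √[(nΣw² − (Σw)²)(nΣz² − (Σz)²)]
Numerator: 7×3455 − 121×197 = 348
Denominator: √[(18319 − 14641)(40635 − 38809)] = √[3678 × 1826] = 2591.5300
r = 348 / 2591.5300 ≈ 0.134

0.134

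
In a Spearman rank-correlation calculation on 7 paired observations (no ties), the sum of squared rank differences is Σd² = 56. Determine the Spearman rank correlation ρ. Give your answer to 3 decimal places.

0.000

ρ = 1 − 6Σd² / [n(n²−1)] = 1 − 6×56 / (7×48)
  = 1 − 336/336 = 1 − 1.0000 ≈ 0.000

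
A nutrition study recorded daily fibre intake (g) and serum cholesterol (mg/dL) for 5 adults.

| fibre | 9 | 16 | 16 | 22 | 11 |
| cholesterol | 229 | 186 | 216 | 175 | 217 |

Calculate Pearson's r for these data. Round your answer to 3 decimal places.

-0.883

n = 5, Σx = 74, Σy = 1023, Σx² = 1198, Σy² = 211407, Σxy = 14730
nΣxy − ΣxΣy = 73650 − 75702 = -2052
nΣx² − (Σx)² = 5990 − 5476 = 514; nΣy² − (Σy)² = 1057035 − 1046529 = 10506
r = -2052 / √(514 × 10506) = -2052 / 2323.8081 ≈ -0.883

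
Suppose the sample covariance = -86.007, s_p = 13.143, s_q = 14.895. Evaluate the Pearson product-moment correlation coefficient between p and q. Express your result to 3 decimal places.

-0.439

r = Cov(p,q) / (s_p · s_q) = -86.007 / (13.143 × 14.895)
  = -86.007 / 195.7650 ≈ -0.439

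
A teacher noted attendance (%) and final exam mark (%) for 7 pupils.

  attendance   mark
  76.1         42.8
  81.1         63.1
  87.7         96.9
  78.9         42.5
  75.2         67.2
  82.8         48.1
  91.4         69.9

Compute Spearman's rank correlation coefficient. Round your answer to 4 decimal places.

Rank attendance: 2, 4, 6, 3, 1, 5, 7
Rank mark: 2, 4, 7, 1, 5, 3, 6
d = rank(attendance) − rank(mark): 0, 0, -1, 2, -4, 2, 1; Σd² = 26
ρ = 1 − 6Σd² / [n(n²−1)] = 1 − 6×26 / (7×48) = 1 − 156/336 ≈ 0.5357

0.5357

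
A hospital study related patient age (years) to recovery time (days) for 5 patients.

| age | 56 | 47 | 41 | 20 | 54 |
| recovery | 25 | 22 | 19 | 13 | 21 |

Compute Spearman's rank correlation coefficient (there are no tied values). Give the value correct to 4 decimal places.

Rank age: 5, 3, 2, 1, 4
Rank recovery: 5, 4, 2, 1, 3
d = rank(age) − rank(recovery): 0, -1, 0, 0, 1; Σd² = 2
ρ = 1 − 6Σd² / [n(n²−1)] = 1 − 6×2 / (5×24) = 1 − 12/120 ≈ 0.9000

0.9000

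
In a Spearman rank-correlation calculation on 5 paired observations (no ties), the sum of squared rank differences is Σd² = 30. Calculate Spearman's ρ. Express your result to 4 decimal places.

ρ = 1 − 6Σd² / [n(n²−1)] = 1 − 6×30 / (5×24)
  = 1 − 180/120 = 1 − 1.50000 ≈ -0.5000

-0.5000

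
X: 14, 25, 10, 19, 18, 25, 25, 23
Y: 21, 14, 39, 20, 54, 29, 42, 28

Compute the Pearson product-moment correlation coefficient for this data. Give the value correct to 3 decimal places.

-0.197

n = 8, ΣX = 159, ΣY = 247, ΣX² = 3385, ΣY² = 8863, ΣXY = 4805
nΣXY − ΣXΣY = 38440 − 39273 = -833
nΣX² − (ΣX)² = 27080 − 25281 = 1799; nΣY² − (ΣY)² = 70904 − 61009 = 9895
r = -833 / √(1799 × 9895) = -833 / 4219.1356 ≈ -0.197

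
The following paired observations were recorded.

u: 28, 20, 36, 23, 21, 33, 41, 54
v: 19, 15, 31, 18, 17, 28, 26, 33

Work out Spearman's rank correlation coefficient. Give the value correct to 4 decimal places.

Rank u: 4, 1, 6, 3, 2, 5, 7, 8
Rank v: 4, 1, 7, 3, 2, 6, 5, 8
d = rank(u) − rank(v): 0, 0, -1, 0, 0, -1, 2, 0; Σd² = 6
ρ = 1 − 6Σd² / [n(n²−1)] = 1 − 6×6 / (8×63) = 1 − 36/504 ≈ 0.9286

0.9286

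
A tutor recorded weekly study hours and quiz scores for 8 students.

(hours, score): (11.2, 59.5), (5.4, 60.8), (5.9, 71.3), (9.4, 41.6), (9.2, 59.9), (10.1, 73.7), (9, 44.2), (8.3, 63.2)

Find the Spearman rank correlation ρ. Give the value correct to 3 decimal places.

Rank hours: 8, 1, 2, 6, 5, 7, 4, 3
Rank score: 3, 5, 7, 1, 4, 8, 2, 6
d = rank(hours) − rank(score): 5, -4, -5, 5, 1, -1, 2, -3; Σd² = 106
ρ = 1 − 6Σd² / [n(n²−1)] = 1 − 6×106 / (8×63) = 1 − 636/504 ≈ -0.262

-0.262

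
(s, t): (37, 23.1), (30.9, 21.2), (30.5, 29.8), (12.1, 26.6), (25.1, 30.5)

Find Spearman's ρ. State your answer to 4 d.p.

Rank s: 5, 4, 3, 1, 2
Rank t: 2, 1, 4, 3, 5
d = rank(s) − rank(t): 3, 3, -1, -2, -3; Σd² = 32
ρ = 1 − 6Σd² / [n(n²−1)] = 1 − 6×32 / (5×24) = 1 − 192/120 ≈ -0.6000

-0.6000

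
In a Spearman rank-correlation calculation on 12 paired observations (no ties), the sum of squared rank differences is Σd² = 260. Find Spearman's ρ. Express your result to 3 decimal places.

ρ = 1 − 6Σd² / [n(n²−1)] = 1 − 6×260 / (12×143)
  = 1 − 1560/1716 = 1 − 0.9091 ≈ 0.091

0.091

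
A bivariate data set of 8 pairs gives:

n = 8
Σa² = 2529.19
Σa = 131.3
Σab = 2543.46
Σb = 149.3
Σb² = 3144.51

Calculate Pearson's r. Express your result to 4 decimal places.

0.2542

r = (nΣab − ΣaΣb) / √[(nΣa² − (Σa)²)(nΣb² − (Σb)²)]
Numerator: 8×2543.46 − 131.3×149.3 = 744.59
Denominator: √[(20233.52 − 17239.69)(25156.08 − 22290.49)] = √[2993.83 × 2865.59] = 2929.0082
r = 744.59 / 2929.0082 ≈ 0.2542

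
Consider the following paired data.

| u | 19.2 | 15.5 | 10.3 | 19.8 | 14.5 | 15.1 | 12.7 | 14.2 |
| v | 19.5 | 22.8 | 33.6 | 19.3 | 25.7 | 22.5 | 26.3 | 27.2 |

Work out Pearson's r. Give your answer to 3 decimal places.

n = 8, Σu = 121.3, Σv = 196.9, Σu² = 1908.21, Σv² = 4999.81, Σuv = 2888.67
nΣuv − ΣuΣv = 23109.36 − 23883.97 = -774.61
nΣu² − (Σu)² = 15265.68 − 14713.69 = 551.99; nΣv² − (Σv)² = 39998.48 − 38769.61 = 1228.87
r = -774.61 / √(551.99 × 1228.87) = -774.61 / 823.6042 ≈ -0.941

-0.941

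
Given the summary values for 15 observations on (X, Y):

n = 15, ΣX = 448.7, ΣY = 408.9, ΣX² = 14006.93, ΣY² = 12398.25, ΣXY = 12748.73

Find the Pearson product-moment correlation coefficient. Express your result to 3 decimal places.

0.604

r = (nΣXY − ΣXΣY) / √[(nΣX² − (ΣX)²)(nΣY² − (ΣY)²)]
Numerator: 15×12748.73 − 448.7×408.9 = 7757.52
Denominator: √[(210103.95 − 201331.69)(185973.75 − 167199.21)] = √[8772.26 × 18774.54] = 12833.3607
r = 7757.52 / 12833.3607 ≈ 0.604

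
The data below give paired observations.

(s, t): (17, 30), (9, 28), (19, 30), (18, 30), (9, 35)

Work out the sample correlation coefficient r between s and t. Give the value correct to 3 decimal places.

n = 5, Σs = 72, Σt = 153, Σs² = 1136, Σt² = 4709, Σst = 2187
nΣst − ΣsΣt = 10935 − 11016 = -81
nΣs² − (Σs)² = 5680 − 5184 = 496; nΣt² − (Σt)² = 23545 − 23409 = 136
r = -81 / √(496 × 136) = -81 / 259.7229 ≈ -0.312

-0.312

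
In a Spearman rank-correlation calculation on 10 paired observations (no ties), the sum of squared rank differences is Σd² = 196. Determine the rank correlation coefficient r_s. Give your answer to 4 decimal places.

ρ = 1 − 6Σd² / [n(n²−1)] = 1 − 6×196 / (10×99)
  = 1 − 1176/990 = 1 − 1.18788 ≈ -0.1879

-0.1879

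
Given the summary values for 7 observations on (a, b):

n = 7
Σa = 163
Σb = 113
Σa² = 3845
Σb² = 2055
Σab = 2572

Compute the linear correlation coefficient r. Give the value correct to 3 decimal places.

r = (nΣab − ΣaΣb) / √[(nΣa² − (Σa)²)(nΣb² − (Σb)²)]
Numerator: 7×2572 − 163×113 = -415
Denominator: √[(26915 − 26569)(14385 − 12769)] = √[346 × 1616] = 747.7540
r = -415 / 747.7540 ≈ -0.555

-0.555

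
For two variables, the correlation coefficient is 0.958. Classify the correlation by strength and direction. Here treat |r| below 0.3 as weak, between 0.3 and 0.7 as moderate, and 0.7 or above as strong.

strong positive

r = 0.958 > 0 so the relationship is positive.
|r| = 0.958, which falls in the strong range.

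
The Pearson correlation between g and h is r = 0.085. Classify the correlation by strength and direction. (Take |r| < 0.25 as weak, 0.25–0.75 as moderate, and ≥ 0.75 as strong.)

r = 0.085 > 0 so the relationship is positive.
|r| = 0.085, which falls in the weak range.

weak positive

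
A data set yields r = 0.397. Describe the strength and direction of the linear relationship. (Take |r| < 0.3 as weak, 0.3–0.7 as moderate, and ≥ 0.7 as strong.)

r = 0.397 > 0 so the relationship is positive.
|r| = 0.397, which falls in the moderate range.

moderate positive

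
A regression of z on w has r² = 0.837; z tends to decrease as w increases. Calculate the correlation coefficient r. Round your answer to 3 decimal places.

-0.915

|r| = √0.837 = 0.915
The association is negative, so r = −0.915.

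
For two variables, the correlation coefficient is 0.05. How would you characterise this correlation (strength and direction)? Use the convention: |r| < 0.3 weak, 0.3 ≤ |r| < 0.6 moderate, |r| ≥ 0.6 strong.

weak positive

r = 0.05 > 0 so the relationship is positive.
|r| = 0.05, which falls in the weak range.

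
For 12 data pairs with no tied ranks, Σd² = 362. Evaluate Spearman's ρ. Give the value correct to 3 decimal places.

-0.266

ρ = 1 − 6Σd² / [n(n²−1)] = 1 − 6×362 / (12×143)
  = 1 − 2172/1716 = 1 − 1.2657 ≈ -0.266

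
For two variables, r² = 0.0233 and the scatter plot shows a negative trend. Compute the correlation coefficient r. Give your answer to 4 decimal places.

|r| = √0.0233 = 0.1526
The association is negative, so r = −0.1526.

-0.1526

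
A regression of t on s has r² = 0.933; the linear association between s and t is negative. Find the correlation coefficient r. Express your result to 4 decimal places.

-0.9659

|r| = √0.933 = 0.9659
The association is negative, so r = −0.9659.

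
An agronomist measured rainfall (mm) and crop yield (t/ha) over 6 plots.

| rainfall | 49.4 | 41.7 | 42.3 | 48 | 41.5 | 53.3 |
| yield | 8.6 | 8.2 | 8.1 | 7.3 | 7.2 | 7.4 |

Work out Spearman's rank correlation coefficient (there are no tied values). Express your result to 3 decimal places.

Rank rainfall: 5, 2, 3, 4, 1, 6
Rank yield: 6, 5, 4, 2, 1, 3
d = rank(rainfall) − rank(yield): -1, -3, -1, 2, 0, 3; Σd² = 24
ρ = 1 − 6Σd² / [n(n²−1)] = 1 − 6×24 / (6×35) = 1 − 144/210 ≈ 0.314

0.314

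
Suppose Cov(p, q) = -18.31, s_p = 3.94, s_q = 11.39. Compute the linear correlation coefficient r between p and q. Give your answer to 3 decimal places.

-0.408

r = Cov(p,q) / (s_p · s_q) = -18.31 / (3.94 × 11.39)
  = -18.31 / 44.8766 ≈ -0.408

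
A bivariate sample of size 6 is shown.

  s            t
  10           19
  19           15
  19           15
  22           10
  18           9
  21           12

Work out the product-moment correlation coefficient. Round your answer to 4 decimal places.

n = 6, Σs = 109, Σt = 80, Σs² = 2071, Σt² = 1136, Σst = 1394
nΣst − ΣsΣt = 8364 − 8720 = -356
nΣs² − (Σs)² = 12426 − 11881 = 545; nΣt² − (Σt)² = 6816 − 6400 = 416
r = -356 / √(545 × 416) = -356 / 476.1512 ≈ -0.7477

-0.7477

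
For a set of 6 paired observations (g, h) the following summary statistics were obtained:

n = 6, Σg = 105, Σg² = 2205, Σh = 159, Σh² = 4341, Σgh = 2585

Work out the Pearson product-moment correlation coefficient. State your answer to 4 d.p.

-0.9124

r = (nΣgh − ΣgΣh) / √[(nΣg² − (Σg)²)(nΣh² − (Σh)²)]
Numerator: 6×2585 − 105×159 = -1185
Denominator: √[(13230 − 11025)(26046 − 25281)] = √[2205 × 765] = 1298.7783
r = -1185 / 1298.7783 ≈ -0.9124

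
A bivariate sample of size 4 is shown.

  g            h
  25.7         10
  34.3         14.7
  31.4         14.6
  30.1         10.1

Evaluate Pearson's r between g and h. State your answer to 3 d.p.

0.812

n = 4, Σg = 121.5, Σh = 49.4, Σg² = 3728.95, Σh² = 631.26, Σgh = 1523.66
nΣgh − ΣgΣh = 6094.64 − 6002.1 = 92.54
nΣg² − (Σg)² = 14915.8 − 14762.25 = 153.55; nΣh² − (Σh)² = 2525.04 − 2440.36 = 84.68
r = 92.54 / √(153.55 × 84.68) = 92.54 / 114.0290 ≈ 0.812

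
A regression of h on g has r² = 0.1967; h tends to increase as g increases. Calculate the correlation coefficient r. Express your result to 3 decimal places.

|r| = √0.1967 = 0.444
The association is positive, so r = 0.444.

0.444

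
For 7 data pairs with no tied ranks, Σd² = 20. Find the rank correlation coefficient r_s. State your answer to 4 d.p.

0.6429

ρ = 1 − 6Σd² / [n(n²−1)] = 1 − 6×20 / (7×48)
  = 1 − 120/336 = 1 − 0.35714 ≈ 0.6429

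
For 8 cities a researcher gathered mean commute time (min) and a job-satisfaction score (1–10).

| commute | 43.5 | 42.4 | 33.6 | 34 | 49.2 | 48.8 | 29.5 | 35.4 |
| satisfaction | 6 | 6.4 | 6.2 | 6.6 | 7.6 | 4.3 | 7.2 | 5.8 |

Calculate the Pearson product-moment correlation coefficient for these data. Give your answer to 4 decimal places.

n = 8, Σx = 316.4, Σy = 50.1, Σx² = 12900.46, Σy² = 320.69, Σxy = 1966.56
nΣxy − ΣxΣy = 15732.48 − 15851.64 = -119.16
nΣx² − (Σx)² = 103203.68 − 100108.96 = 3094.72; nΣy² − (Σy)² = 2565.52 − 2510.01 = 55.51
r = -119.16 / √(3094.72 × 55.51) = -119.16 / 414.4730 ≈ -0.2875

-0.2875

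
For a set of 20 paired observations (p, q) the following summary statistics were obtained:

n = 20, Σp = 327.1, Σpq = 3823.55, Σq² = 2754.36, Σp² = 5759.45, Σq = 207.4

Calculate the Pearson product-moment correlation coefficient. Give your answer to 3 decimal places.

r = (nΣpq − ΣpΣq) / √[(nΣp² − (Σp)²)(nΣq² − (Σq)²)]
Numerator: 20×3823.55 − 327.1×207.4 = 8630.46
Denominator: √[(115189 − 106994.41)(55087.2 − 43014.76)] = √[8194.59 × 12072.44] = 9946.2906
r = 8630.46 / 9946.2906 ≈ 0.868

0.868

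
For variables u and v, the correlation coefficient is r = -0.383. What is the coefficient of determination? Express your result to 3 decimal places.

0.147

r² = (-0.383)² = 0.147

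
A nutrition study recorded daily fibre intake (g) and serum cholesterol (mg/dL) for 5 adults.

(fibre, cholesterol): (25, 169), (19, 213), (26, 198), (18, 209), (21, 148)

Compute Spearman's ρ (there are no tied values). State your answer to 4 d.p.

-0.5000

Rank fibre: 4, 2, 5, 1, 3
Rank cholesterol: 2, 5, 3, 4, 1
d = rank(fibre) − rank(cholesterol): 2, -3, 2, -3, 2; Σd² = 30
ρ = 1 − 6Σd² / [n(n²−1)] = 1 − 6×30 / (5×24) = 1 − 180/120 ≈ -0.5000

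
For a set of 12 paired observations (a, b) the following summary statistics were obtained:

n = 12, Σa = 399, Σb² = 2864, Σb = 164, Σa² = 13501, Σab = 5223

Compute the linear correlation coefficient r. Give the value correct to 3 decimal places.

r = (nΣab − ΣaΣb) / √[(nΣa² − (Σa)²)(nΣb² − (Σb)²)]
Numerator: 12×5223 − 399×164 = -2760
Denominator: √[(162012 − 159201)(34368 − 26896)] = √[2811 × 7472] = 4582.9894
r = -2760 / 4582.9894 ≈ -0.602

-0.602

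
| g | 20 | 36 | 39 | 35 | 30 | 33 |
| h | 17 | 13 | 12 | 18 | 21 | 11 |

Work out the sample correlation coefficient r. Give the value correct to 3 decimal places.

n = 6, Σg = 193, Σh = 92, Σg² = 6431, Σh² = 1488, Σgh = 2899
nΣgh − ΣgΣh = 17394 − 17756 = -362
nΣg² − (Σg)² = 38586 − 37249 = 1337; nΣh² − (Σh)² = 8928 − 8464 = 464
r = -362 / √(1337 × 464) = -362 / 787.6344 ≈ -0.460

-0.460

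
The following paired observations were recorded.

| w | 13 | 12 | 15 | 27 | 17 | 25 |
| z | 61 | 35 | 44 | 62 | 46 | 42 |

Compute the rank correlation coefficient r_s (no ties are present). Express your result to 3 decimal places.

Rank w: 2, 1, 3, 6, 4, 5
Rank z: 5, 1, 3, 6, 4, 2
d = rank(w) − rank(z): -3, 0, 0, 0, 0, 3; Σd² = 18
ρ = 1 − 6Σd² / [n(n²−1)] = 1 − 6×18 / (6×35) = 1 − 108/210 ≈ 0.486

0.486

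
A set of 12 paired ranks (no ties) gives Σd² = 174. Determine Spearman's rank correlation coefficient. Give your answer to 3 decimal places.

0.392

ρ = 1 − 6Σd² / [n(n²−1)] = 1 − 6×174 / (12×143)
  = 1 − 1044/1716 = 1 − 0.6084 ≈ 0.392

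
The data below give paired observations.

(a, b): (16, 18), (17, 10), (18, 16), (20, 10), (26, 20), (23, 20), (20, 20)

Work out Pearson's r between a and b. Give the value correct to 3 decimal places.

n = 7, Σa = 140, Σb = 114, Σa² = 2874, Σb² = 1980, Σab = 2326
nΣab − ΣaΣb = 16282 − 15960 = 322
nΣa² − (Σa)² = 20118 − 19600 = 518; nΣb² − (Σb)² = 13860 − 12996 = 864
r = 322 / √(518 × 864) = 322 / 668.9933 ≈ 0.481

0.481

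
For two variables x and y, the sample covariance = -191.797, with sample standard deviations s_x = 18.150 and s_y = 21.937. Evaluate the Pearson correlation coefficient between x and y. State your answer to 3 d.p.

r = Cov(x,y) / (s_x · s_y) = -191.797 / (18.150 × 21.937)
  = -191.797 / 398.1565 ≈ -0.482

-0.482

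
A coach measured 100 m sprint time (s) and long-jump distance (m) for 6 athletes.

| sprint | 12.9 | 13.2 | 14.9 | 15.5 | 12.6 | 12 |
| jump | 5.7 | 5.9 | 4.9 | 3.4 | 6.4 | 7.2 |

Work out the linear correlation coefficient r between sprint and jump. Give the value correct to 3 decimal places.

-0.957

n = 6, Σx = 81.1, Σy = 33.5, Σx² = 1105.67, Σy² = 195.67, Σxy = 444.16
nΣxy − ΣxΣy = 2664.96 − 2716.85 = -51.89
nΣx² − (Σx)² = 6634.02 − 6577.21 = 56.81; nΣy² − (Σy)² = 1174.02 − 1122.25 = 51.77
r = -51.89 / √(56.81 × 51.77) = -51.89 / 54.2315 ≈ -0.957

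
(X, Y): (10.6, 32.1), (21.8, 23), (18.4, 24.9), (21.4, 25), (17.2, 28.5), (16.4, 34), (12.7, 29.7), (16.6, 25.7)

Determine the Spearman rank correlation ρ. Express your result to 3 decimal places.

-0.881

Rank X: 1, 8, 6, 7, 5, 3, 2, 4
Rank Y: 7, 1, 2, 3, 5, 8, 6, 4
d = rank(X) − rank(Y): -6, 7, 4, 4, 0, -5, -4, 0; Σd² = 158
ρ = 1 − 6Σd² / [n(n²−1)] = 1 − 6×158 / (8×63) = 1 − 948/504 ≈ -0.881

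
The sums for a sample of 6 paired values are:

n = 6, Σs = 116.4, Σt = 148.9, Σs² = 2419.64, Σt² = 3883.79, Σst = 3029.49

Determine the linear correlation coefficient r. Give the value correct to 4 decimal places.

0.8070

r = (nΣst − ΣsΣt) / √[(nΣs² − (Σs)²)(nΣt² − (Σt)²)]
Numerator: 6×3029.49 − 116.4×148.9 = 844.98
Denominator: √[(14517.84 − 13548.96)(23302.74 − 22171.21)] = √[968.88 × 1131.53] = 1047.0515
r = 844.98 / 1047.0515 ≈ 0.8070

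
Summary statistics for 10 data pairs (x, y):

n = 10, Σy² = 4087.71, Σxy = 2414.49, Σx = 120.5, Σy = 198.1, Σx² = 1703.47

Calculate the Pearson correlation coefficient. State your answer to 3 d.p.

r = (nΣxy − ΣxΣy) / √[(nΣx² − (Σx)²)(nΣy² − (Σy)²)]
Numerator: 10×2414.49 − 120.5×198.1 = 273.85
Denominator: √[(17034.7 − 14520.25)(40877.1 − 39243.61)] = √[2514.45 × 1633.49] = 2026.6546
r = 273.85 / 2026.6546 ≈ 0.135

0.135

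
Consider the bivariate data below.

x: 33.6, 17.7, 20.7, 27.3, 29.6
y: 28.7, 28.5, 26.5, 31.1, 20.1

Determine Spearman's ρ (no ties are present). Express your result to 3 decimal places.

0.100

Rank x: 5, 1, 2, 3, 4
Rank y: 4, 3, 2, 5, 1
d = rank(x) − rank(y): 1, -2, 0, -2, 3; Σd² = 18
ρ = 1 − 6Σd² / [n(n²−1)] = 1 − 6×18 / (5×24) = 1 − 108/120 ≈ 0.100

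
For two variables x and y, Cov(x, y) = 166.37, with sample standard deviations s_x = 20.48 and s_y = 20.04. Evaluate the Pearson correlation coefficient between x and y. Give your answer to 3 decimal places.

0.405

r = Cov(x,y) / (s_x · s_y) = 166.37 / (20.48 × 20.04)
  = 166.37 / 410.4192 ≈ 0.405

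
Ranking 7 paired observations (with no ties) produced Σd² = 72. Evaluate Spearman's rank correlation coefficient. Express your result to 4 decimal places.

-0.2857

ρ = 1 − 6Σd² / [n(n²−1)] = 1 − 6×72 / (7×48)
  = 1 − 432/336 = 1 − 1.28571 ≈ -0.2857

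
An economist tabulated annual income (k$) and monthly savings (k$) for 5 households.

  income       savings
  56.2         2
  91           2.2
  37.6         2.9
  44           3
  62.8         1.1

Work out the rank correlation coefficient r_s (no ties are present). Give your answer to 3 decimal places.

-0.600

Rank income: 3, 5, 1, 2, 4
Rank savings: 2, 3, 4, 5, 1
d = rank(income) − rank(savings): 1, 2, -3, -3, 3; Σd² = 32
ρ = 1 − 6Σd² / [n(n²−1)] = 1 − 6×32 / (5×24) = 1 − 192/120 ≈ -0.600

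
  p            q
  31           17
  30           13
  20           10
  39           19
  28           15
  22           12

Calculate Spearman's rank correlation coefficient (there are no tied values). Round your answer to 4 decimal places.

Rank p: 5, 4, 1, 6, 3, 2
Rank q: 5, 3, 1, 6, 4, 2
d = rank(p) − rank(q): 0, 1, 0, 0, -1, 0; Σd² = 2
ρ = 1 − 6Σd² / [n(n²−1)] = 1 − 6×2 / (6×35) = 1 − 12/210 ≈ 0.9429

0.9429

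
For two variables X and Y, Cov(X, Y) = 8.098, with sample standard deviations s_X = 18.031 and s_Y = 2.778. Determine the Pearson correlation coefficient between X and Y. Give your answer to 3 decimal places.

0.162

r = Cov(X,Y) / (s_X · s_Y) = 8.098 / (18.031 × 2.778)
  = 8.098 / 50.0901 ≈ 0.162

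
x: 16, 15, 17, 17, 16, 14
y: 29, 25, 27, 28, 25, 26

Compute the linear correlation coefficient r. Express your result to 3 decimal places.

0.489

n = 6, Σx = 95, Σy = 160, Σx² = 1511, Σy² = 4280, Σxy = 2538
nΣxy − ΣxΣy = 15228 − 15200 = 28
nΣx² − (Σx)² = 9066 − 9025 = 41; nΣy² − (Σy)² = 25680 − 25600 = 80
r = 28 / √(41 × 80) = 28 / 57.2713 ≈ 0.489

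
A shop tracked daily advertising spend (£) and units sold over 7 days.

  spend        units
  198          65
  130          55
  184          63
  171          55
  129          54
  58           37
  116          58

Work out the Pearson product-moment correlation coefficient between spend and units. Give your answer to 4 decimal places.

n = 7, Σx = 986, Σy = 387, Σx² = 152662, Σy² = 21893, Σxy = 56857
nΣxy − ΣxΣy = 397999 − 381582 = 16417
nΣx² − (Σx)² = 1068634 − 972196 = 96438; nΣy² − (Σy)² = 153251 − 149769 = 3482
r = 16417 / √(96438 × 3482) = 16417 / 18324.7678 ≈ 0.8959

0.8959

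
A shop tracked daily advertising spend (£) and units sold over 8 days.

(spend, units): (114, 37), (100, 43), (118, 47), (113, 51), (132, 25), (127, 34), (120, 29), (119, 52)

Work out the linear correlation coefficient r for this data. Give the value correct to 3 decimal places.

n = 8, Σx = 943, Σy = 318, Σx² = 111803, Σy² = 13354, Σxy = 37113
nΣxy − ΣxΣy = 296904 − 299874 = -2970
nΣx² − (Σx)² = 894424 − 889249 = 5175; nΣy² − (Σy)² = 106832 − 101124 = 5708
r = -2970 / √(5175 × 5708) = -2970 / 5434.9701 ≈ -0.546

-0.546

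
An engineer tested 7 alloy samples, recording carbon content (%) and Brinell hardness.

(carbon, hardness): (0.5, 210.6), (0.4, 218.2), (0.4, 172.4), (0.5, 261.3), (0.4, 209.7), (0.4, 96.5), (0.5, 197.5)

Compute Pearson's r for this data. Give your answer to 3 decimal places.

0.513

n = 7, Σx = 3.1, Σy = 1366.2, Σx² = 1.39, Σy² = 282255.64, Σxy = 613.42
nΣxy − ΣxΣy = 4293.94 − 4235.22 = 58.72
nΣx² − (Σx)² = 9.73 − 9.61 = 0.12; nΣy² − (Σy)² = 1975789.48 − 1866502.44 = 109287.04
r = 58.72 / √(0.12 × 109287.04) = 58.72 / 114.5183 ≈ 0.513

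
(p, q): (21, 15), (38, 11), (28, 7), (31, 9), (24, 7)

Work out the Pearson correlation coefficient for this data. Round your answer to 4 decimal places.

-0.1771

n = 5, Σp = 142, Σq = 49, Σp² = 4206, Σq² = 525, Σpq = 1376
nΣpq − ΣpΣq = 6880 − 6958 = -78
nΣp² − (Σp)² = 21030 − 20164 = 866; nΣq² − (Σq)² = 2625 − 2401 = 224
r = -78 / √(866 × 224) = -78 / 440.4361 ≈ -0.1771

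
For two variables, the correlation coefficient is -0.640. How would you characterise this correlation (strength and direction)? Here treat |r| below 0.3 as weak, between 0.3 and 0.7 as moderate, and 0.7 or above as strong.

r = -0.640 < 0 so the relationship is negative.
|r| = 0.640, which falls in the moderate range.

moderate negative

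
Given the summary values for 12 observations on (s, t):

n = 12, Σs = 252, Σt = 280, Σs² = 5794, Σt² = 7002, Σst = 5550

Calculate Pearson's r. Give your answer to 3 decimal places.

-0.680

r = (nΣst − ΣsΣt) / √[(nΣs² − (Σs)²)(nΣt² − (Σt)²)]
Numerator: 12×5550 − 252×280 = -3960
Denominator: √[(69528 − 63504)(84024 − 78400)] = √[6024 × 5624] = 5820.5649
r = -3960 / 5820.5649 ≈ -0.680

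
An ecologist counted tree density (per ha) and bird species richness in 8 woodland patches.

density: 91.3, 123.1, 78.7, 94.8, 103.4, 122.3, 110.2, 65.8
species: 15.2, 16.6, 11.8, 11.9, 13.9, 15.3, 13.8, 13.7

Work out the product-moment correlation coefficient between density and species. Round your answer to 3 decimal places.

n = 8, Σx = 789.6, Σy = 112.2, Σx² = 80792.56, Σy² = 1592.88, Σxy = 11218.67
nΣxy − ΣxΣy = 89749.36 − 88593.12 = 1156.24
nΣx² − (Σx)² = 646340.48 − 623468.16 = 22872.32; nΣy² − (Σy)² = 12743.04 − 12588.84 = 154.2
r = 1156.24 / √(22872.32 × 154.2) = 1156.24 / 1878.0074 ≈ 0.616

0.616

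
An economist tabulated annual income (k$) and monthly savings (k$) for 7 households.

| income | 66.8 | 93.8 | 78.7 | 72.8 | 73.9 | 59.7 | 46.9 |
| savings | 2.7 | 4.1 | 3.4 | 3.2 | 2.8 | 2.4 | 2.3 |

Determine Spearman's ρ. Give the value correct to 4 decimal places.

0.9643

Rank income: 3, 7, 6, 4, 5, 2, 1
Rank savings: 3, 7, 6, 5, 4, 2, 1
d = rank(income) − rank(savings): 0, 0, 0, -1, 1, 0, 0; Σd² = 2
ρ = 1 − 6Σd² / [n(n²−1)] = 1 − 6×2 / (7×48) = 1 − 12/336 ≈ 0.9643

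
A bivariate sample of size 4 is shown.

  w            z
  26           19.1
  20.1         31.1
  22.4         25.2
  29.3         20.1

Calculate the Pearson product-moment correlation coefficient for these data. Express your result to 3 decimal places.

n = 4, Σw = 97.8, Σz = 95.5, Σw² = 2440.26, Σz² = 2371.07, Σwz = 2275.12
nΣwz − ΣwΣz = 9100.48 − 9339.9 = -239.42
nΣw² − (Σw)² = 9761.04 − 9564.84 = 196.2; nΣz² − (Σz)² = 9484.28 − 9120.25 = 364.03
r = -239.42 / √(196.2 × 364.03) = -239.42 / 267.2502 ≈ -0.896

-0.896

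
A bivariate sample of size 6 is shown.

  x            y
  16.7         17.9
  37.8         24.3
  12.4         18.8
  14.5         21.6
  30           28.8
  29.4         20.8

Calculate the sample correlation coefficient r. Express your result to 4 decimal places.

n = 6, Σx = 140.8, Σy = 132.2, Σx² = 3836.1, Σy² = 2992.98, Σxy = 3239.31
nΣxy − ΣxΣy = 19435.86 − 18613.76 = 822.1
nΣx² − (Σx)² = 23016.6 − 19824.64 = 3191.96; nΣy² − (Σy)² = 17957.88 − 17476.84 = 481.04
r = 822.1 / √(3191.96 × 481.04) = 822.1 / 1239.1370 ≈ 0.6634

0.6634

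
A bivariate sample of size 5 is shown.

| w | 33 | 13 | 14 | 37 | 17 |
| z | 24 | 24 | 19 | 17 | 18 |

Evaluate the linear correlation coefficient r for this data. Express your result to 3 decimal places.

n = 5, Σw = 114, Σz = 102, Σw² = 3112, Σz² = 2126, Σwz = 2305
nΣwz − ΣwΣz = 11525 − 11628 = -103
nΣw² − (Σw)² = 15560 − 12996 = 2564; nΣz² − (Σz)² = 10630 − 10404 = 226
r = -103 / √(2564 × 226) = -103 / 761.2253 ≈ -0.135

-0.135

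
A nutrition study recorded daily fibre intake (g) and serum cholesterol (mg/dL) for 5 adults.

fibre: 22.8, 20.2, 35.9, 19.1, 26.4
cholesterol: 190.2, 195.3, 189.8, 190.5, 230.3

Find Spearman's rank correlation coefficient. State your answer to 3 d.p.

Rank fibre: 3, 2, 5, 1, 4
Rank cholesterol: 2, 4, 1, 3, 5
d = rank(fibre) − rank(cholesterol): 1, -2, 4, -2, -1; Σd² = 26
ρ = 1 − 6Σd² / [n(n²−1)] = 1 − 6×26 / (5×24) = 1 − 156/120 ≈ -0.300

-0.300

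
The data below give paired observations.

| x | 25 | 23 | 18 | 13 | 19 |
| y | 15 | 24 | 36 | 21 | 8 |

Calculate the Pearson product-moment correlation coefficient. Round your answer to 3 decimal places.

-0.196

n = 5, Σx = 98, Σy = 104, Σx² = 2008, Σy² = 2602, Σxy = 2000
nΣxy − ΣxΣy = 10000 − 10192 = -192
nΣx² − (Σx)² = 10040 − 9604 = 436; nΣy² − (Σy)² = 13010 − 10816 = 2194
r = -192 / √(436 × 2194) = -192 / 978.0511 ≈ -0.196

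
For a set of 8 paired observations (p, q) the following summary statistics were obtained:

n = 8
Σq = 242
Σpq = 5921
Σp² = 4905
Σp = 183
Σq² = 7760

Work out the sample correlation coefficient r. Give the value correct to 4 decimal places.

0.6854

r = (nΣpq − ΣpΣq) / √[(nΣp² − (Σp)²)(nΣq² − (Σq)²)]
Numerator: 8×5921 − 183×242 = 3082
Denominator: √[(39240 − 33489)(62080 − 58564)] = √[5751 × 3516] = 4496.7228
r = 3082 / 4496.7228 ≈ 0.6854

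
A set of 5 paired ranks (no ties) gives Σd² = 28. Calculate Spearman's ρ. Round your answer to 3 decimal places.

ρ = 1 − 6Σd² / [n(n²−1)] = 1 − 6×28 / (5×24)
  = 1 − 168/120 = 1 − 1.4000 ≈ -0.400

-0.400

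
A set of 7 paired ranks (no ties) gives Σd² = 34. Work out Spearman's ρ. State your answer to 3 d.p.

0.393

ρ = 1 − 6Σd² / [n(n²−1)] = 1 − 6×34 / (7×48)
  = 1 − 204/336 = 1 − 0.6071 ≈ 0.393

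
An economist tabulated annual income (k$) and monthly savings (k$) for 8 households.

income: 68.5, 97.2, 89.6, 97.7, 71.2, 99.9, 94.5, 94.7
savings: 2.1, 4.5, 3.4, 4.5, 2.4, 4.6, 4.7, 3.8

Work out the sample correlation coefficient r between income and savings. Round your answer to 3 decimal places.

n = 8, Σx = 713.3, Σy = 30, Σx² = 64661.33, Σy² = 119.92, Σxy = 2759.97
nΣxy − ΣxΣy = 22079.76 − 21399 = 680.76
nΣx² − (Σx)² = 517290.64 − 508796.89 = 8493.75; nΣy² − (Σy)² = 959.36 − 900 = 59.36
r = 680.76 / √(8493.75 × 59.36) = 680.76 / 710.0627 ≈ 0.959

0.959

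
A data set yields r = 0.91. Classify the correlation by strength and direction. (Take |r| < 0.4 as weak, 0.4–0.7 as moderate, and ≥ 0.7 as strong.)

r = 0.91 > 0 so the relationship is positive.
|r| = 0.91, which falls in the strong range.

strong positive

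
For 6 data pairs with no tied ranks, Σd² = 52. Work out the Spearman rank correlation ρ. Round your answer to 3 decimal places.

ρ = 1 − 6Σd² / [n(n²−1)] = 1 − 6×52 / (6×35)
  = 1 − 312/210 = 1 − 1.4857 ≈ -0.486

-0.486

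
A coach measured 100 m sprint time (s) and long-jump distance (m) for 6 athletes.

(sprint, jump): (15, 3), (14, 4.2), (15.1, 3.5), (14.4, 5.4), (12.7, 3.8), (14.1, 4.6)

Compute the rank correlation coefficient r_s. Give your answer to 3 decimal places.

Rank sprint: 5, 2, 6, 4, 1, 3
Rank jump: 1, 4, 2, 6, 3, 5
d = rank(sprint) − rank(jump): 4, -2, 4, -2, -2, -2; Σd² = 48
ρ = 1 − 6Σd² / [n(n²−1)] = 1 − 6×48 / (6×35) = 1 − 288/210 ≈ -0.371

-0.371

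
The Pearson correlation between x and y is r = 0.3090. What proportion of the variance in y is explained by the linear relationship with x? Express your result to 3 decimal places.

0.095

r² = (0.3090)² = 0.095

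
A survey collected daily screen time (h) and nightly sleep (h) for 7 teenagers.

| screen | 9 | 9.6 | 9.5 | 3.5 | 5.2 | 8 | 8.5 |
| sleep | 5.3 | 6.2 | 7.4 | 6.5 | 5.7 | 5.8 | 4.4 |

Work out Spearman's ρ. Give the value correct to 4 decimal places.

0.1071

Rank screen: 5, 7, 6, 1, 2, 3, 4
Rank sleep: 2, 5, 7, 6, 3, 4, 1
d = rank(screen) − rank(sleep): 3, 2, -1, -5, -1, -1, 3; Σd² = 50
ρ = 1 − 6Σd² / [n(n²−1)] = 1 − 6×50 / (7×48) = 1 − 300/336 ≈ 0.1071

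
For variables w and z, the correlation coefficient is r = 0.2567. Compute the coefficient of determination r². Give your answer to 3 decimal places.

r² = (0.2567)² = 0.066

0.066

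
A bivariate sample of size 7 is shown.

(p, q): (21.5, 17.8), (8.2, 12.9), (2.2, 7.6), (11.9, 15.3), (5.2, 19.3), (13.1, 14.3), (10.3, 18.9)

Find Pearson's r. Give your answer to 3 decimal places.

n = 7, Σp = 72.4, Σq = 106.1, Σp² = 980.68, Σq² = 1709.29, Σpq = 1169.63
nΣpq − ΣpΣq = 8187.41 − 7681.64 = 505.77
nΣp² − (Σp)² = 6864.76 − 5241.76 = 1623; nΣq² − (Σq)² = 11965.03 − 11257.21 = 707.82
r = 505.77 / √(1623 × 707.82) = 505.77 / 1071.8171 ≈ 0.472

0.472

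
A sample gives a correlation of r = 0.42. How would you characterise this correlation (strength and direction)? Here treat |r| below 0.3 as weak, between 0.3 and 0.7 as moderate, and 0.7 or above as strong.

moderate positive

r = 0.42 > 0 so the relationship is positive.
|r| = 0.42, which falls in the moderate range.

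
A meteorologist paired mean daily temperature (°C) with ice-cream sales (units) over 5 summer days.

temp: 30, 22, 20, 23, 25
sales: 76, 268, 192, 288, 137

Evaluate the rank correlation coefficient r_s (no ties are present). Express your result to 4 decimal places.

Rank temp: 5, 2, 1, 3, 4
Rank sales: 1, 4, 3, 5, 2
d = rank(temp) − rank(sales): 4, -2, -2, -2, 2; Σd² = 32
ρ = 1 − 6Σd² / [n(n²−1)] = 1 − 6×32 / (5×24) = 1 − 192/120 ≈ -0.6000

-0.6000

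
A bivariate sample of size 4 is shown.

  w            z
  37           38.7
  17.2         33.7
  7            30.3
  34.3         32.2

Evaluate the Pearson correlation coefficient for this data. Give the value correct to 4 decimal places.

n = 4, Σw = 95.5, Σz = 134.9, Σw² = 2890.33, Σz² = 4588.31, Σwz = 3328.1
nΣwz − ΣwΣz = 13312.4 − 12882.95 = 429.45
nΣw² − (Σw)² = 11561.32 − 9120.25 = 2441.07; nΣz² − (Σz)² = 18353.24 − 18198.01 = 155.23
r = 429.45 / √(2441.07 × 155.23) = 429.45 / 615.5707 ≈ 0.6976

0.6976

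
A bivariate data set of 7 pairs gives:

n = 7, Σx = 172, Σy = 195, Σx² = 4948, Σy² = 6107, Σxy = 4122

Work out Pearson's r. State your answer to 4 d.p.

r = (nΣxy − ΣxΣy) / √[(nΣx² − (Σx)²)(nΣy² − (Σy)²)]
Numerator: 7×4122 − 172×195 = -4686
Denominator: √[(34636 − 29584)(42749 − 38025)] = √[5052 × 4724] = 4885.2480
r = -4686 / 4885.2480 ≈ -0.9592

-0.9592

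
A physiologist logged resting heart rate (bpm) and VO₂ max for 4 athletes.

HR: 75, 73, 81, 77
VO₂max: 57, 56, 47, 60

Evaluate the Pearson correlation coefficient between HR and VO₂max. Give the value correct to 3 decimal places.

n = 4, Σx = 306, Σy = 220, Σx² = 23444, Σy² = 12194, Σxy = 16790
nΣxy − ΣxΣy = 67160 − 67320 = -160
nΣx² − (Σx)² = 93776 − 93636 = 140; nΣy² − (Σy)² = 48776 − 48400 = 376
r = -160 / √(140 × 376) = -160 / 229.4341 ≈ -0.697

-0.697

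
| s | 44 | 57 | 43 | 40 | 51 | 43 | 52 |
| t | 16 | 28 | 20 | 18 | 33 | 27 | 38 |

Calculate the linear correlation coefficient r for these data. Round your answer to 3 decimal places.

0.707

n = 7, Σs = 330, Σt = 180, Σs² = 15788, Σt² = 5026, Σst = 8700
nΣst − ΣsΣt = 60900 − 59400 = 1500
nΣs² − (Σs)² = 110516 − 108900 = 1616; nΣt² − (Σt)² = 35182 − 32400 = 2782
r = 1500 / √(1616 × 2782) = 1500 / 2120.3094 ≈ 0.707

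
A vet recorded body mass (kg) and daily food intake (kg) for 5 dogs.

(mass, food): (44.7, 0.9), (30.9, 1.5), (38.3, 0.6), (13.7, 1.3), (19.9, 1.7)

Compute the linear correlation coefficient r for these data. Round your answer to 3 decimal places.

n = 5, Σx = 147.5, Σy = 6, Σx² = 5003.49, Σy² = 8, Σxy = 161.2
nΣxy − ΣxΣy = 806 − 885 = -79
nΣx² − (Σx)² = 25017.45 − 21756.25 = 3261.2; nΣy² − (Σy)² = 40 − 36 = 4
r = -79 / √(3261.2 × 4) = -79 / 114.2138 ≈ -0.692

-0.692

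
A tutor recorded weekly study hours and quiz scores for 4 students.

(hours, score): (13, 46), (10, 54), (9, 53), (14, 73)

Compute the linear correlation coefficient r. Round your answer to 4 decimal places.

n = 4, Σx = 46, Σy = 226, Σx² = 546, Σy² = 13170, Σxy = 2637
nΣxy − ΣxΣy = 10548 − 10396 = 152
nΣx² − (Σx)² = 2184 − 2116 = 68; nΣy² − (Σy)² = 52680 − 51076 = 1604
r = 152 / √(68 × 1604) = 152 / 330.2605 ≈ 0.4602

0.4602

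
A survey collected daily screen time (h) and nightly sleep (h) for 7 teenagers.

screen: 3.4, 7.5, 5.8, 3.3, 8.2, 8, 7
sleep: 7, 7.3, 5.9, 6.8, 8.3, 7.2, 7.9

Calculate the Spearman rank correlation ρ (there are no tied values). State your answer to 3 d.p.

Rank screen: 2, 5, 3, 1, 7, 6, 4
Rank sleep: 3, 5, 1, 2, 7, 4, 6
d = rank(screen) − rank(sleep): -1, 0, 2, -1, 0, 2, -2; Σd² = 14
ρ = 1 − 6Σd² / [n(n²−1)] = 1 − 6×14 / (7×48) = 1 − 84/336 ≈ 0.750

0.750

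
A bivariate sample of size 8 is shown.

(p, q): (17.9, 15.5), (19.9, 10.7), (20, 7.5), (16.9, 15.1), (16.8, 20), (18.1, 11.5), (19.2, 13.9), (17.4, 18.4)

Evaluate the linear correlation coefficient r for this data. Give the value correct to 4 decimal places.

n = 8, Σp = 146.2, Σq = 112.6, Σp² = 2683.28, Σq² = 1703.02, Σpq = 2026.76
nΣpq − ΣpΣq = 16214.08 − 16462.12 = -248.04
nΣp² − (Σp)² = 21466.24 − 21374.44 = 91.8; nΣq² − (Σq)² = 13624.16 − 12678.76 = 945.4
r = -248.04 / √(91.8 × 945.4) = -248.04 / 294.5976 ≈ -0.8420

-0.8420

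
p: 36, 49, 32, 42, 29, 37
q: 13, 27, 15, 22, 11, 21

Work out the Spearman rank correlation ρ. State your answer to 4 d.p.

Rank p: 3, 6, 2, 5, 1, 4
Rank q: 2, 6, 3, 5, 1, 4
d = rank(p) − rank(q): 1, 0, -1, 0, 0, 0; Σd² = 2
ρ = 1 − 6Σd² / [n(n²−1)] = 1 − 6×2 / (6×35) = 1 − 12/210 ≈ 0.9429

0.9429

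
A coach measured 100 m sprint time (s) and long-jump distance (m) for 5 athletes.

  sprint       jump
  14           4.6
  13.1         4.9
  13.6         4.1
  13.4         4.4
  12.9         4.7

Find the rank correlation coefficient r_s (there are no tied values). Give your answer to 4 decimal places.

Rank sprint: 5, 2, 4, 3, 1
Rank jump: 3, 5, 1, 2, 4
d = rank(sprint) − rank(jump): 2, -3, 3, 1, -3; Σd² = 32
ρ = 1 − 6Σd² / [n(n²−1)] = 1 − 6×32 / (5×24) = 1 − 192/120 ≈ -0.6000

-0.6000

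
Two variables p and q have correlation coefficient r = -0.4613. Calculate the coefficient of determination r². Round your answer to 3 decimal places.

0.213

r² = (-0.4613)² = 0.213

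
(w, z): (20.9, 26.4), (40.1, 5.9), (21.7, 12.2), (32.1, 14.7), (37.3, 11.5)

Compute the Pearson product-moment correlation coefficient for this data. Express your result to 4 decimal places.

-0.7375

n = 5, Σw = 152.1, Σz = 70.7, Σw² = 4937.41, Σz² = 1228.95, Σwz = 1953.91
nΣwz − ΣwΣz = 9769.55 − 10753.47 = -983.92
nΣw² − (Σw)² = 24687.05 − 23134.41 = 1552.64; nΣz² − (Σz)² = 6144.75 − 4998.49 = 1146.26
r = -983.92 / √(1552.64 × 1146.26) = -983.92 / 1334.0649 ≈ -0.7375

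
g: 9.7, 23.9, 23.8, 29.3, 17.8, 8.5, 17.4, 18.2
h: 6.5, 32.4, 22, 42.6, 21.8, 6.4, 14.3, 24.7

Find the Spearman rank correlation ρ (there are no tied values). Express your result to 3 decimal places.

Rank g: 2, 7, 6, 8, 4, 1, 3, 5
Rank h: 2, 7, 5, 8, 4, 1, 3, 6
d = rank(g) − rank(h): 0, 0, 1, 0, 0, 0, 0, -1; Σd² = 2
ρ = 1 − 6Σd² / [n(n²−1)] = 1 − 6×2 / (8×63) = 1 − 12/504 ≈ 0.976

0.976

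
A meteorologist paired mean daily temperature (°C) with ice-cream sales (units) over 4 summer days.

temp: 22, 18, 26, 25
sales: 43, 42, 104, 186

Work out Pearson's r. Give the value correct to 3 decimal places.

0.716

n = 4, Σx = 91, Σy = 375, Σx² = 2109, Σy² = 49025, Σxy = 9056
nΣxy − ΣxΣy = 36224 − 34125 = 2099
nΣx² − (Σx)² = 8436 − 8281 = 155; nΣy² − (Σy)² = 196100 − 140625 = 55475
r = 2099 / √(155 × 55475) = 2099 / 2932.3412 ≈ 0.716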